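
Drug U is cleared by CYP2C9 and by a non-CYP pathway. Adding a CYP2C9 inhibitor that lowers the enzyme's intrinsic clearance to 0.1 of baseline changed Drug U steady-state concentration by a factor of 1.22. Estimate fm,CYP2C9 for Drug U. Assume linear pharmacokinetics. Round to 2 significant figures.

0.20

CL'/CL = 1 / 1.22 = 0.8197
0.1·fm + (1 − fm) = 0.8197
fm = (0.8197 − 1) / (0.1 − 1) = 0.20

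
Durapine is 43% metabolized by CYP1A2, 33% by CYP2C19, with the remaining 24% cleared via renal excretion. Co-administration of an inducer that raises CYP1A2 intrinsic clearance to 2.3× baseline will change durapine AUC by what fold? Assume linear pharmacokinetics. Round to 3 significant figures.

0.641

CYP1A2: 0.43 × 2.3 = 0.989
CYP2C19: 0.33 (unchanged)
Other: 0.24 (unchanged)
CL_new/CL_old = 0.989 + 0.33 + 0.24 = 1.559.
AUC ratio = CL_old/CL_new = 1 / 1.559 = 0.641.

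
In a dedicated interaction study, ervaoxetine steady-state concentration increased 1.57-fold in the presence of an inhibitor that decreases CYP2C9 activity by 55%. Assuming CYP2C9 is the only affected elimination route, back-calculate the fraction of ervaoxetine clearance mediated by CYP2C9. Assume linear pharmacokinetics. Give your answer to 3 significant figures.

0.660

CL'/CL = 1 / 1.57 = 0.6369
0.45·fm + (1 − fm) = 0.6369
fm = (0.6369 − 1) / (0.45 − 1) = 0.660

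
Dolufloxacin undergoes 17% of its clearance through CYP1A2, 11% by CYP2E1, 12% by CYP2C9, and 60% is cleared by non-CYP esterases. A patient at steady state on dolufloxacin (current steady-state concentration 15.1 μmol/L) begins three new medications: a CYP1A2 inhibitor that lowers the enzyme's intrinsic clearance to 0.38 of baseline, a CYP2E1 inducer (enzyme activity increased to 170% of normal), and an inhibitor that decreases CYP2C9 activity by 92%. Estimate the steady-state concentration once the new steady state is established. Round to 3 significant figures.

CYP1A2: 0.17 × 0.38 = 0.0646
CYP2E1: 0.11 × 1.7 = 0.187
CYP2C9: 0.12 × 0.08 = 0.0096
Other: 0.6 (unchanged)
CL_new/CL_old = 0.0646 + 0.187 + 0.0096 + 0.6 = 0.8612.
Dividing the baseline by the relative clearance: 15.1 / 0.8612 = 17.5 μmol/L.

17.5 μmol/L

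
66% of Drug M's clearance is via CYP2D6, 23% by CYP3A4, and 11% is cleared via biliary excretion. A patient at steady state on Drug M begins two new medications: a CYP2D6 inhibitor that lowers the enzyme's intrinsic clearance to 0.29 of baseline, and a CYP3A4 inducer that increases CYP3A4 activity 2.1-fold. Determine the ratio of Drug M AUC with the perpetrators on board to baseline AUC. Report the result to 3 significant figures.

CYP2D6: 0.66 × 0.29 = 0.1914
CYP3A4: 0.23 × 2.1 = 0.483
Other: 0.11 (unchanged)
Relative clearance = 0.1914 + 0.483 + 0.11 = 0.7844.
Net AUC ratio = 1 / 0.7844 = 1.27.

1.27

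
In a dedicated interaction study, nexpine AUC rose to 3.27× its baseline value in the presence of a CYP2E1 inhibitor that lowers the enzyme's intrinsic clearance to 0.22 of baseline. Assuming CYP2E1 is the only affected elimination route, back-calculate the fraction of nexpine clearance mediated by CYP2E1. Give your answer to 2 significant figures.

0.89

Let fm be the CYP2E1 fraction. New clearance relative to baseline = fm × 0.22 + (1 − fm).
AUC ratio = 1 / (new CL fraction), so new CL fraction = 1 / 3.27 = 0.3058.
fm × 0.22 + 1 − fm = 0.3058  ⇒  fm × (0.22 − 1) = −0.6942  ⇒  fm = 0.89.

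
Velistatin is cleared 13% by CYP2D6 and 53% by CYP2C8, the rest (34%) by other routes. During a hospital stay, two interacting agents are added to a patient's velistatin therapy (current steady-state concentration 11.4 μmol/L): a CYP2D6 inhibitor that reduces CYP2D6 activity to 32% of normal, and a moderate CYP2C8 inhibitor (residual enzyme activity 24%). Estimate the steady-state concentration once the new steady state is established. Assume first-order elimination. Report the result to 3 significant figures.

22.4 μmol/L

CYP2D6: 0.13 × 0.32 = 0.0416
CYP2C8: 0.53 × 0.24 = 0.1272
Other: 0.34 (unchanged)
Relative clearance = 0.0416 + 0.1272 + 0.34 = 0.5088.
Dividing the baseline by the relative clearance: 11.4 / 0.5088 = 22.4 μmol/L.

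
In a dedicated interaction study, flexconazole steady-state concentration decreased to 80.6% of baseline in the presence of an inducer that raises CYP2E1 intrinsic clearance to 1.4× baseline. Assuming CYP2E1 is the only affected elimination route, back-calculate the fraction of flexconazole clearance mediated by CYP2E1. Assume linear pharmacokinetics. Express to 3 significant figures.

0.602

CL'/CL = 1 / 0.806 = 1.241
1.4·fm + (1 − fm) = 1.241
fm = (1.241 − 1) / (1.4 − 1) = 0.602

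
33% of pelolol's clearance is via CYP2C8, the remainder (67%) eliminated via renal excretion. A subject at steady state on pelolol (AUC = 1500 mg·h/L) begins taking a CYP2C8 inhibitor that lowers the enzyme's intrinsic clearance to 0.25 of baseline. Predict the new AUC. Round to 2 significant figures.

CYP2C8: 0.33 × 0.25 = 0.0825
Other: 0.67 (unchanged)
New clearance relative to baseline: 0.0825 + 0.67 = 0.7525.
With dosing unchanged, AUC scales as 1/CL: 1500 / 0.7525 = 2.0 × 10³ mg·h/L.

2.0 × 10³ mg·h/L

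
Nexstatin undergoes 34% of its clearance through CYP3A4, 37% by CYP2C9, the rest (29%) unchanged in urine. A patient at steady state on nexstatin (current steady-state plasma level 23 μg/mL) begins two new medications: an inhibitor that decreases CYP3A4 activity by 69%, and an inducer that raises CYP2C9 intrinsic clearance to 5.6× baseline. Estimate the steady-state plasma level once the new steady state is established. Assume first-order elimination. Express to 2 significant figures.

CYP3A4: 0.34 × 0.31 = 0.1054
CYP2C9: 0.37 × 5.6 = 2.072
Other: 0.29 (unchanged)
New clearance relative to baseline: 0.1054 + 2.072 + 0.29 = 2.4674.
New steady-state plasma level = 23 / 2.4674 = 9.3 μg/mL (concentration scales inversely with clearance).

9.3 μg/mL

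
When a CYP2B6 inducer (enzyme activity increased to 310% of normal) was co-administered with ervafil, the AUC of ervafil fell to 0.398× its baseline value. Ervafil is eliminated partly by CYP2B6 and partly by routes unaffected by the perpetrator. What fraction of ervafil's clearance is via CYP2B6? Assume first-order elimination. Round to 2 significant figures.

Let x = fm,CYP2B6. Because AUC ∝ 1/CL, relative clearance rose to 1/0.398 = 2.513.
Setting x·3.1 + (1 − x) = 2.513 and solving: x = (2.513 − 1)/(3.1 − 1) = 0.72.

0.72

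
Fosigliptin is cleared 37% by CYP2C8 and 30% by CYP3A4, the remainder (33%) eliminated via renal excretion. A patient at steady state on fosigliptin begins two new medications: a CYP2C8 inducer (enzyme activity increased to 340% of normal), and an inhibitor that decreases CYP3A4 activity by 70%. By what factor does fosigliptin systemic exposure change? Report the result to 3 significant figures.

0.596

The CYP2C8 pathway (37% of clearance) increases to 3.4× activity: 0.37 × 3.4 = 1.258.
The CYP3A4 pathway (30% of clearance) falls to 0.3× activity: 0.3 × 0.3 = 0.09.
The remaining 33% of clearance is unaffected.
Relative clearance = 1.258 + 0.09 + 0.33 = 1.678.
Because systemic exposure varies inversely with clearance, the combined effect is 1 / 1.678 = 0.596.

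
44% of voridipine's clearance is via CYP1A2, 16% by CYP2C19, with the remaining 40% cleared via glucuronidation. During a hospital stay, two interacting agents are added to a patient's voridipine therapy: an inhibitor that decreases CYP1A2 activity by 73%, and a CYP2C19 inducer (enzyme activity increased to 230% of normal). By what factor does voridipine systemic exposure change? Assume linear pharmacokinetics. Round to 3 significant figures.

The CYP1A2 pathway (44% of clearance) drops to 0.27× activity: 0.44 × 0.27 = 0.1188.
The CYP2C19 pathway (16% of clearance) rises to 2.3× activity: 0.16 × 2.3 = 0.368.
Non-CYP routes (40%) are unchanged.
New clearance relative to baseline: 0.1188 + 0.368 + 0.4 = 0.8868.
Because systemic exposure varies inversely with clearance, the combined effect is 1 / 0.8868 = 1.13.

1.13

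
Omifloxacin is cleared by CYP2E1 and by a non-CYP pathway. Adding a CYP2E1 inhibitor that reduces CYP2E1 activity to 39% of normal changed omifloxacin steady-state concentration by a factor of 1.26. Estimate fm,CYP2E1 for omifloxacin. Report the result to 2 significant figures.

0.34

CL'/CL = 1 / 1.26 = 0.7937
0.39·fm + (1 − fm) = 0.7937
fm = (0.7937 − 1) / (0.39 − 1) = 0.34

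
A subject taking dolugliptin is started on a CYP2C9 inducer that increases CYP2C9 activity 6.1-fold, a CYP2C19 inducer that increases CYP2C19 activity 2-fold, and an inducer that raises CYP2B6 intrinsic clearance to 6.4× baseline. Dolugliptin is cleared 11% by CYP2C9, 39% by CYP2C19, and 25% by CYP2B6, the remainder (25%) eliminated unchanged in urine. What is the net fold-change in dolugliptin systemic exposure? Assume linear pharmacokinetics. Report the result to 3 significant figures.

The CYP2C9 pathway (11% of clearance) increases to 6.1× activity: 0.11 × 6.1 = 0.671.
The CYP2C19 pathway (39% of clearance) increases to 2× activity: 0.39 × 2 = 0.78.
The CYP2B6 pathway (25% of clearance) rises to 6.4× activity: 0.25 × 6.4 = 1.6.
The remaining 25% of clearance is unaffected.
New clearance relative to baseline: 0.671 + 0.78 + 1.6 + 0.25 = 3.301.
Because systemic exposure varies inversely with clearance, the combined effect is 1 / 3.301 = 0.303.

0.303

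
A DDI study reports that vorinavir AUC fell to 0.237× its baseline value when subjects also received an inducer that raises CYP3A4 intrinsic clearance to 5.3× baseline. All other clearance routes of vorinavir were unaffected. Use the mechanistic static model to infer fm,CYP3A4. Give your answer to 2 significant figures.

Call the CYP3A4 fraction fm. After the interaction, CL_new/CL_old = fm × 5.3 + (1 − fm).
AUC ratio = 1 / (new CL fraction), so new CL fraction = 1 / 0.237 = 4.219.
fm × 5.3 + 1 − fm = 4.219  ⇒  fm × (5.3 − 1) = 3.219  ⇒  fm = 0.75.

0.75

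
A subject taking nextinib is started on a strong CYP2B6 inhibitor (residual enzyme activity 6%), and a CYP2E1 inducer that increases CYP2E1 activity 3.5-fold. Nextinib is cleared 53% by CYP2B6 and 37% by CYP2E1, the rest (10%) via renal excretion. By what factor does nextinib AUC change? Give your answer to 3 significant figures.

0.701

The CYP2B6 pathway (53% of clearance) is reduced to 0.06× activity: 0.53 × 0.06 = 0.0318.
The CYP2E1 pathway (37% of clearance) increases to 3.5× activity: 0.37 × 3.5 = 1.295.
Non-CYP routes (10%) are unchanged.
Relative clearance = 0.0318 + 1.295 + 0.1 = 1.4268.
Because AUC varies inversely with clearance, the combined effect is 1 / 1.4268 = 0.701.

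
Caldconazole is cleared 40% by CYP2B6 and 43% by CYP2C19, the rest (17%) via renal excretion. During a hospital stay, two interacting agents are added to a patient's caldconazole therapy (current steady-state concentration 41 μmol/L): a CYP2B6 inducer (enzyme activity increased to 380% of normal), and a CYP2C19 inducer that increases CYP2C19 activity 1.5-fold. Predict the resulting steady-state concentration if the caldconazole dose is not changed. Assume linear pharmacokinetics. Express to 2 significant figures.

CYP2B6: 0.4 × 3.8 = 1.52
CYP2C19: 0.43 × 1.5 = 0.645
Other: 0.17 (unchanged)
CL_new/CL_old = 1.52 + 0.645 + 0.17 = 2.335.
Steady-state concentration ∝ 1/CL: new value = 41 / 2.335 = 18 μmol/L.

18 μmol/L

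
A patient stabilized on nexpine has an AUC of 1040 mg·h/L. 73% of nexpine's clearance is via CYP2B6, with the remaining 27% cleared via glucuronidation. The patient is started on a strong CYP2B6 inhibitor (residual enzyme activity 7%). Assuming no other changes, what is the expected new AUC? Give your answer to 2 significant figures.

3.2 × 10³ mg·h/L

The CYP2B6 pathway (73% of clearance) falls to 0.07× activity: 0.73 × 0.07 = 0.0511.
Non-CYP routes (27%) are unchanged.
New clearance relative to baseline: 0.0511 + 0.27 = 0.3211.
With dosing unchanged, AUC scales as 1/CL: 1040 / 0.3211 = 3.2 × 10³ mg·h/L.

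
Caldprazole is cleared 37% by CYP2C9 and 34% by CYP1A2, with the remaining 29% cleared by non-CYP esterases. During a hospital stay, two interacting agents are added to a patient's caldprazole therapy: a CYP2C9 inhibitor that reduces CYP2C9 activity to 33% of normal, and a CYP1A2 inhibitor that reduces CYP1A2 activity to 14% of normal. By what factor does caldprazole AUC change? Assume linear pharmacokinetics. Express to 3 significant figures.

CYP2C9: 0.37 × 0.33 = 0.1221
CYP1A2: 0.34 × 0.14 = 0.0476
Other: 0.29 (unchanged)
Relative clearance = 0.1221 + 0.0476 + 0.29 = 0.4597.
Because AUC varies inversely with clearance, the combined effect is 1 / 0.4597 = 2.18.

2.18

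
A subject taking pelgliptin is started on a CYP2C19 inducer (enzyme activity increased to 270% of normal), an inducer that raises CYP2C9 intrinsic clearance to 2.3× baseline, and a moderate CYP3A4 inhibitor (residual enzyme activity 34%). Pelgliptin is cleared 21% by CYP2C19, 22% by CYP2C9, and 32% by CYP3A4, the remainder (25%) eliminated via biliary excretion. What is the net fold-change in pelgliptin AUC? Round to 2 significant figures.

The CYP2C19 pathway (21% of clearance) is boosted to 2.7× activity: 0.21 × 2.7 = 0.567.
The CYP2C9 pathway (22% of clearance) increases to 2.3× activity: 0.22 × 2.3 = 0.506.
The CYP3A4 pathway (32% of clearance) falls to 0.34× activity: 0.32 × 0.34 = 0.1088.
The remaining 25% of clearance is unaffected.
New clearance relative to baseline: 0.567 + 0.506 + 0.1088 + 0.25 = 1.4318.
AUC ∝ 1/CL: fold-change = 1 / 1.4318 = 0.70.

0.70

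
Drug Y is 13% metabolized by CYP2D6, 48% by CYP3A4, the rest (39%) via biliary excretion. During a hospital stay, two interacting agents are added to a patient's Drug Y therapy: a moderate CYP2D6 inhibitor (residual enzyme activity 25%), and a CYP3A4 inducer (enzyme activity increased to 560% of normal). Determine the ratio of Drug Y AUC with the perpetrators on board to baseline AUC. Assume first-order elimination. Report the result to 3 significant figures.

0.321

CYP2D6: 0.13 × 0.25 = 0.0325
CYP3A4: 0.48 × 5.6 = 2.688
Other: 0.39 (unchanged)
Relative clearance = 0.0325 + 2.688 + 0.39 = 3.1105.
AUC ∝ 1/CL: fold-change = 1 / 3.1105 = 0.321.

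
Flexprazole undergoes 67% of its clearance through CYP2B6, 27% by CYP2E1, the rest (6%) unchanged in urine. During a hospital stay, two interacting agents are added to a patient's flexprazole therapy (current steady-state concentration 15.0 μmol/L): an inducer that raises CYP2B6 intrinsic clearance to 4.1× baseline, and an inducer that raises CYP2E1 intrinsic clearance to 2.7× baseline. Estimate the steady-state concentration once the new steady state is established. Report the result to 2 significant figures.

The CYP2B6 pathway (67% of clearance) is boosted to 4.1× activity: 0.67 × 4.1 = 2.747.
The CYP2E1 pathway (27% of clearance) is boosted to 2.7× activity: 0.27 × 2.7 = 0.729.
Non-CYP routes (6%) are unchanged.
Relative clearance = 2.747 + 0.729 + 0.06 = 3.536.
New steady-state concentration = 15.0 / 3.536 = 4.2 μmol/L (concentration scales inversely with clearance).

4.2 μmol/L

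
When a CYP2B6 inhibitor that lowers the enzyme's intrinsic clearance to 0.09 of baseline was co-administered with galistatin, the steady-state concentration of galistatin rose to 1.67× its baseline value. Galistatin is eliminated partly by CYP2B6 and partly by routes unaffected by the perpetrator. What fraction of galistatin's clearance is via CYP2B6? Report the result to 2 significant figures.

CL'/CL = 1 / 1.67 = 0.5988
0.09·fm + (1 − fm) = 0.5988
fm = (0.5988 − 1) / (0.09 − 1) = 0.44

0.44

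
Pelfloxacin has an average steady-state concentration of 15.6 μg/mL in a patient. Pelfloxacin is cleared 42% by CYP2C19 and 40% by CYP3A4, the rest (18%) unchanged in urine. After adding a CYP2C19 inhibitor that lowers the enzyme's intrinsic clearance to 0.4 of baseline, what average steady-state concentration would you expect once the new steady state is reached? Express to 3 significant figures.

20.9 μg/mL

CYP2C19: 0.42 × 0.4 = 0.168
CYP3A4: 0.4 (unchanged)
Other: 0.18 (unchanged)
CL_new/CL_old = 0.168 + 0.4 + 0.18 = 0.748.
With dosing unchanged, average steady-state concentration scales as 1/CL: 15.6 / 0.748 = 20.9 μg/mL.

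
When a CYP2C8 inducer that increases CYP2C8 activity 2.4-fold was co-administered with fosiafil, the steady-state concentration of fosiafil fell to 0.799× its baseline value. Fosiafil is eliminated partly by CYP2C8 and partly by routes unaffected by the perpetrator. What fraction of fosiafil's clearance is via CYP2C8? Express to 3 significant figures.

0.180

CL'/CL = 1 / 0.799 = 1.252
2.4·fm + (1 − fm) = 1.252
fm = (1.252 − 1) / (2.4 − 1) = 0.180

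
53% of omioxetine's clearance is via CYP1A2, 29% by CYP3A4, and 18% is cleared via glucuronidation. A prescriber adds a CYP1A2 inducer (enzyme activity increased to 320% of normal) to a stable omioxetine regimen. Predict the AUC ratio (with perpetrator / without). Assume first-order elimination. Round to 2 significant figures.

The CYP1A2 pathway (53% of clearance) increases to 3.2× activity: 0.53 × 3.2 = 1.696.
CYP3A4 (29%) and the residual 18% are unaffected.
CL_new/CL_old = 1.696 + 0.29 + 0.18 = 2.166.
AUC is inversely proportional to clearance, so the fold-change is 1 / 2.166 = 0.46.

0.46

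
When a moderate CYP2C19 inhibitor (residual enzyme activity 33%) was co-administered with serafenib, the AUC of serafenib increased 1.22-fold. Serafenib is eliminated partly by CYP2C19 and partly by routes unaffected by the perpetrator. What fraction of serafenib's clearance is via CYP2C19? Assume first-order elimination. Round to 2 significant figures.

0.27

CL'/CL = 1 / 1.22 = 0.8197
0.33·fm + (1 − fm) = 0.8197
fm = (0.8197 − 1) / (0.33 − 1) = 0.27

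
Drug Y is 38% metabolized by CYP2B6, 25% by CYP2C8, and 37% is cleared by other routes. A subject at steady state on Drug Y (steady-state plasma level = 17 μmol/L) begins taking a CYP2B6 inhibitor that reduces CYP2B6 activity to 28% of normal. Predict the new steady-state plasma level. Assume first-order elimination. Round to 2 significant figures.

The CYP2B6 pathway (38% of clearance) falls to 0.28× activity: 0.38 × 0.28 = 0.1064.
CYP2C8 (25%) and the residual 37% are unaffected.
New clearance relative to baseline: 0.1064 + 0.25 + 0.37 = 0.7264.
Steady-state plasma level ∝ 1/CL, so new value = 17 / 0.7264 = 23 μmol/L.

23 μmol/L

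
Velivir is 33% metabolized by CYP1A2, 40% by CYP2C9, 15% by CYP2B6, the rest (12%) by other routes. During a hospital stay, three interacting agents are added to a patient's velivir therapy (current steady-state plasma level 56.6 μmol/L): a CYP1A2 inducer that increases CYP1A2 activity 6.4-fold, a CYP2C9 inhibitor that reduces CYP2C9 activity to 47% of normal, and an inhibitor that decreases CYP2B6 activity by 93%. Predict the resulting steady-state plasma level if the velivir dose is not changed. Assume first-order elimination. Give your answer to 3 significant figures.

The CYP1A2 pathway (33% of clearance) increases to 6.4× activity: 0.33 × 6.4 = 2.112.
The CYP2C9 pathway (40% of clearance) falls to 0.47× activity: 0.4 × 0.47 = 0.188.
The CYP2B6 pathway (15% of clearance) drops to 0.07× activity: 0.15 × 0.07 = 0.0105.
The remaining 12% of clearance is unaffected.
Relative clearance = 2.112 + 0.188 + 0.0105 + 0.12 = 2.4305.
New steady-state plasma level = 56.6 / 2.4305 = 23.3 μmol/L (concentration scales inversely with clearance).

23.3 μmol/L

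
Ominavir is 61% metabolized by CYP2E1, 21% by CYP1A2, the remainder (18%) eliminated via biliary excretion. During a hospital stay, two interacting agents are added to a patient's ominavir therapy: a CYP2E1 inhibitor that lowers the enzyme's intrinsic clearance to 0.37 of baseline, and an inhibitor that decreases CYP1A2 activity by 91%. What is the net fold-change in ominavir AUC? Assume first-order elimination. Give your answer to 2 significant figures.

2.4

CYP2E1: 0.61 × 0.37 = 0.2257
CYP1A2: 0.21 × 0.09 = 0.0189
Other: 0.18 (unchanged)
Relative clearance = 0.2257 + 0.0189 + 0.18 = 0.4246.
Net AUC ratio = 1 / 0.4246 = 2.4.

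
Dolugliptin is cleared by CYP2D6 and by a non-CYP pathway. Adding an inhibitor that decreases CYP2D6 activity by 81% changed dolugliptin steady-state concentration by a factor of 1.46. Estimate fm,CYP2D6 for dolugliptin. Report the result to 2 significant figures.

Let x = fm,CYP2D6. Because steady-state concentration ∝ 1/CL, relative clearance fell to 1/1.46 = 0.6849.
Only the CYP2D6 route changed, so 0.6849 = x·0.19 + (1 − x), giving x = 0.39.

0.39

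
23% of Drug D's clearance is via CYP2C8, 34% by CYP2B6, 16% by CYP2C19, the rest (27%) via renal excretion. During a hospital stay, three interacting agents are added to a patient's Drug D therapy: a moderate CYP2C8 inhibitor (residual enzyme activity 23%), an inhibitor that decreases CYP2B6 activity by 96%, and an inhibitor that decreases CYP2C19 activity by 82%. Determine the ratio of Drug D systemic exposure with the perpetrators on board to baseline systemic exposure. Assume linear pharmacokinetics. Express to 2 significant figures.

2.7

The CYP2C8 pathway (23% of clearance) is reduced to 0.23× activity: 0.23 × 0.23 = 0.0529.
The CYP2B6 pathway (34% of clearance) is reduced to 0.04× activity: 0.34 × 0.04 = 0.0136.
The CYP2C19 pathway (16% of clearance) falls to 0.18× activity: 0.16 × 0.18 = 0.0288.
Non-CYP routes (27%) are unchanged.
CL_new/CL_old = 0.0529 + 0.0136 + 0.0288 + 0.27 = 0.3653.
Systemic exposure ∝ 1/CL: fold-change = 1 / 0.3653 = 2.7.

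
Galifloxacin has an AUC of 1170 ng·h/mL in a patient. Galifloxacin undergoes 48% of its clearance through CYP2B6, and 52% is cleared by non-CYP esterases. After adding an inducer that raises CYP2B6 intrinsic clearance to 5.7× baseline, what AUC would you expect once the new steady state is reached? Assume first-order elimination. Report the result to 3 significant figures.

359 ng·h/mL

The CYP2B6 pathway (48% of clearance) is boosted to 5.7× activity: 0.48 × 5.7 = 2.736.
Non-CYP routes (52%) are unchanged.
CL_new/CL_old = 2.736 + 0.52 = 3.256.
New AUC = baseline ÷ relative clearance = 1170 / 3.256 = 359 ng·h/mL.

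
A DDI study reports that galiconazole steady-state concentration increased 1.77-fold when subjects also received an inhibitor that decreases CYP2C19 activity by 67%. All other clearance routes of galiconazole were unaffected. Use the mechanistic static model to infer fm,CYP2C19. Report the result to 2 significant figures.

0.65

Write x for the fraction cleared via CYP2C19. The observed steady-state concentration change means clearance fell to 1/1.77 = 0.565 of baseline.
Only the CYP2C19 route changed, so 0.565 = x·0.33 + (1 − x), giving x = 0.65.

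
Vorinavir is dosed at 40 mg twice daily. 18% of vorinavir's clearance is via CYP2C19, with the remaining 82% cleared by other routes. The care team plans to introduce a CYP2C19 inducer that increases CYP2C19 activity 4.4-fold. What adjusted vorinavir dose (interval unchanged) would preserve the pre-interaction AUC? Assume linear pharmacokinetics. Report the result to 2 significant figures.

The CYP2C19 pathway (18% of clearance) increases to 4.4× activity: 0.18 × 4.4 = 0.792.
Non-CYP routes (82%) are unchanged.
CL_new/CL_old = 0.792 + 0.82 = 1.612.
To maintain the same steady-state level, dose must scale with clearance: new dose = 40 × 1.612 = 64 mg.

64 mg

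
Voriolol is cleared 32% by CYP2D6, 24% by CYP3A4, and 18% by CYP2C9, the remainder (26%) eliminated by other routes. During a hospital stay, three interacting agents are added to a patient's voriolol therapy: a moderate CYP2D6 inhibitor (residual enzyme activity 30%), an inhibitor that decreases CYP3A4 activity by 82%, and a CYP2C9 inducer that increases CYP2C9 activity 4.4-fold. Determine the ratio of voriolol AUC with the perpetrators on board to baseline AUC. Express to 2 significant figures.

0.84

The CYP2D6 pathway (32% of clearance) falls to 0.3× activity: 0.32 × 0.3 = 0.096.
The CYP3A4 pathway (24% of clearance) drops to 0.18× activity: 0.24 × 0.18 = 0.0432.
The CYP2C9 pathway (18% of clearance) rises to 4.4× activity: 0.18 × 4.4 = 0.792.
Non-CYP routes (26%) are unchanged.
CL_new/CL_old = 0.096 + 0.0432 + 0.792 + 0.26 = 1.1912.
AUC ∝ 1/CL: fold-change = 1 / 1.1912 = 0.84.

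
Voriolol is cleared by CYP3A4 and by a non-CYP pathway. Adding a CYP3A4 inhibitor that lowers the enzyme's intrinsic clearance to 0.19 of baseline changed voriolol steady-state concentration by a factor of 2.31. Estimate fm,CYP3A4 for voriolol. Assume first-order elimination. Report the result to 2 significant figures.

0.70

CL'/CL = 1 / 2.31 = 0.4329
0.19·fm + (1 − fm) = 0.4329
fm = (0.4329 − 1) / (0.19 − 1) = 0.70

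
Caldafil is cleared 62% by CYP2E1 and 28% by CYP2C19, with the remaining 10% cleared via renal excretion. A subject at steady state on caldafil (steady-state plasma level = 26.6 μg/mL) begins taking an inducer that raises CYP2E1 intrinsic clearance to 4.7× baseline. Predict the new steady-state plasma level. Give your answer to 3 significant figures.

8.08 μg/mL

The CYP2E1 pathway (62% of clearance) increases to 4.7× activity: 0.62 × 4.7 = 2.914.
CYP2C19 (28%) and the residual 10% are unaffected.
Relative clearance = 2.914 + 0.28 + 0.1 = 3.294.
New steady-state plasma level = baseline ÷ relative clearance = 26.6 / 3.294 = 8.08 μg/mL.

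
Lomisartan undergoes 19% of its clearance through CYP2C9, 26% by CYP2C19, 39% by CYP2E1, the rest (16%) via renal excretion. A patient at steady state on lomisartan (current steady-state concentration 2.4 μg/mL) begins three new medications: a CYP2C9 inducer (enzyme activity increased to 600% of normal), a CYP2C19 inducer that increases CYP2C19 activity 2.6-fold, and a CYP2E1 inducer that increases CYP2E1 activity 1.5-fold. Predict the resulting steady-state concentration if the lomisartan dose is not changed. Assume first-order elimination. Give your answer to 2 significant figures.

CYP2C9: 0.19 × 6 = 1.14
CYP2C19: 0.26 × 2.6 = 0.676
CYP2E1: 0.39 × 1.5 = 0.585
Other: 0.16 (unchanged)
CL_new/CL_old = 1.14 + 0.676 + 0.585 + 0.16 = 2.561.
Steady-state concentration ∝ 1/CL: new value = 2.4 / 2.561 = 0.94 μg/mL.

0.94 μg/mL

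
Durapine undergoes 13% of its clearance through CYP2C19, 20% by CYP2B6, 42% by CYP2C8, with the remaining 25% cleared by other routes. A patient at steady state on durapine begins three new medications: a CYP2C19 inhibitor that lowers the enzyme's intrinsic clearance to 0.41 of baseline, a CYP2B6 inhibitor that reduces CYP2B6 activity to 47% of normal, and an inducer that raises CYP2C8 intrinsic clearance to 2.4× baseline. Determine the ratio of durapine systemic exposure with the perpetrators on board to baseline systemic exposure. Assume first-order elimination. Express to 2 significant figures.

0.71

The CYP2C19 pathway (13% of clearance) drops to 0.41× activity: 0.13 × 0.41 = 0.0533.
The CYP2B6 pathway (20% of clearance) falls to 0.47× activity: 0.2 × 0.47 = 0.094.
The CYP2C8 pathway (42% of clearance) is boosted to 2.4× activity: 0.42 × 2.4 = 1.008.
Non-CYP routes (25%) are unchanged.
Relative clearance = 0.0533 + 0.094 + 1.008 + 0.25 = 1.4053.
Systemic exposure ∝ 1/CL: fold-change = 1 / 1.4053 = 0.71.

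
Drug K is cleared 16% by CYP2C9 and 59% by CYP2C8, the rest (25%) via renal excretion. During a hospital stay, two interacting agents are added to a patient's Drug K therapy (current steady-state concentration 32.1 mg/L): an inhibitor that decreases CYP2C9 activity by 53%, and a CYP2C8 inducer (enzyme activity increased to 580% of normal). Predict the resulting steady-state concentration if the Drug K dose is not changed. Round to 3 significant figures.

8.57 mg/L

The CYP2C9 pathway (16% of clearance) drops to 0.47× activity: 0.16 × 0.47 = 0.0752.
The CYP2C8 pathway (59% of clearance) is boosted to 5.8× activity: 0.59 × 5.8 = 3.422.
Non-CYP routes (25%) are unchanged.
Relative clearance = 0.0752 + 3.422 + 0.25 = 3.7472.
Dividing the baseline by the relative clearance: 32.1 / 3.7472 = 8.57 mg/L.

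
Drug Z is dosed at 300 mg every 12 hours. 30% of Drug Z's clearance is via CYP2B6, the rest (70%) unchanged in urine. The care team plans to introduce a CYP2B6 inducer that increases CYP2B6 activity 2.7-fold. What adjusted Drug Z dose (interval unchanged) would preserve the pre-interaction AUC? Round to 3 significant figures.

453 mg

The CYP2B6 pathway (30% of clearance) increases to 2.7× activity: 0.3 × 2.7 = 0.81.
The remaining 70% of clearance is unaffected.
Relative clearance = 0.81 + 0.7 = 1.51.
To maintain the same steady-state level, dose must scale with clearance: new dose = 300 × 1.51 = 453 mg.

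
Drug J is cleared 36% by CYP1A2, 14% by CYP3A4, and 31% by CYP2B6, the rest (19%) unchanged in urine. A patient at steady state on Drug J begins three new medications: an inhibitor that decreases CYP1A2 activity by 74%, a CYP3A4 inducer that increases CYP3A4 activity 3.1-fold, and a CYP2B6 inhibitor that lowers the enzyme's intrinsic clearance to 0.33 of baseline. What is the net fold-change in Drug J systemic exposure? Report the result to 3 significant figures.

1.22

CYP1A2: 0.36 × 0.26 = 0.0936
CYP3A4: 0.14 × 3.1 = 0.434
CYP2B6: 0.31 × 0.33 = 0.1023
Other: 0.19 (unchanged)
Relative clearance = 0.0936 + 0.434 + 0.1023 + 0.19 = 0.8199.
Because systemic exposure varies inversely with clearance, the combined effect is 1 / 0.8199 = 1.22.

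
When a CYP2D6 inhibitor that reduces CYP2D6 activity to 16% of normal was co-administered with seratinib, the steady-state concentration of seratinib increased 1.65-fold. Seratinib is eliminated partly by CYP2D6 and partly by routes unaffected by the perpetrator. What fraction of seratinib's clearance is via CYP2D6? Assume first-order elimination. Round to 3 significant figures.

Let x = fm,CYP2D6. Because steady-state concentration ∝ 1/CL, relative clearance fell to 1/1.65 = 0.6061.
Only the CYP2D6 route changed, so 0.6061 = x·0.16 + (1 − x), giving x = 0.469.

0.469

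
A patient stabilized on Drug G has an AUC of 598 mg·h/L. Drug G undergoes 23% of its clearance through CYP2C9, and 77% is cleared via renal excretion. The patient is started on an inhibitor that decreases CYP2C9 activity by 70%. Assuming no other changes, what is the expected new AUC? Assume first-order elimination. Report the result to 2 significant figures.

CYP2C9: 0.23 × 0.3 = 0.069
Other: 0.77 (unchanged)
CL_new/CL_old = 0.069 + 0.77 = 0.839.
With dosing unchanged, AUC scales as 1/CL: 598 / 0.839 = 7.1 × 10² mg·h/L.

7.1 × 10² mg·h/L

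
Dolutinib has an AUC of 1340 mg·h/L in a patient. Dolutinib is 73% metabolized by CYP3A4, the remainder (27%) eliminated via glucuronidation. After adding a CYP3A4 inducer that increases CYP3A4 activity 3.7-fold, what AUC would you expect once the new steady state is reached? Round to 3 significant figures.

451 mg·h/L

The CYP3A4 pathway (73% of clearance) increases to 3.7× activity: 0.73 × 3.7 = 2.701.
The remaining 27% of clearance is unaffected.
New clearance relative to baseline: 2.701 + 0.27 = 2.971.
AUC ∝ 1/CL, so new value = 1340 / 2.971 = 451 mg·h/L.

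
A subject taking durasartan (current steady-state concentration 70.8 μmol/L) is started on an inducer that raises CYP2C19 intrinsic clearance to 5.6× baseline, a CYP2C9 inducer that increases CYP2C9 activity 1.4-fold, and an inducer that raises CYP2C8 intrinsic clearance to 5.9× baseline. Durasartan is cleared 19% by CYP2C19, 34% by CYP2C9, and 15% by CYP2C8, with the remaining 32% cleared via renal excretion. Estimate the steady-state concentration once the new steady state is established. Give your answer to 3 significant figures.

25.8 μmol/L

The CYP2C19 pathway (19% of clearance) is boosted to 5.6× activity: 0.19 × 5.6 = 1.064.
The CYP2C9 pathway (34% of clearance) is boosted to 1.4× activity: 0.34 × 1.4 = 0.476.
The CYP2C8 pathway (15% of clearance) increases to 5.9× activity: 0.15 × 5.9 = 0.885.
Non-CYP routes (32%) are unchanged.
Relative clearance = 1.064 + 0.476 + 0.885 + 0.32 = 2.745.
New steady-state concentration = 70.8 / 2.745 = 25.8 μmol/L (concentration scales inversely with clearance).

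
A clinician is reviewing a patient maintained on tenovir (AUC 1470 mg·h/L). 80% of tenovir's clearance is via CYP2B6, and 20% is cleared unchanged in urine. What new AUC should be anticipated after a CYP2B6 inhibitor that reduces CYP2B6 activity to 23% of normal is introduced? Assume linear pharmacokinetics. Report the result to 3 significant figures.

3.83 × 10³ mg·h/L

The CYP2B6 pathway (80% of clearance) is reduced to 0.23× activity: 0.8 × 0.23 = 0.184.
The remaining 20% of clearance is unaffected.
CL_new/CL_old = 0.184 + 0.2 = 0.384.
New AUC = baseline ÷ relative clearance = 1470 / 0.384 = 3.83 × 10³ mg·h/L.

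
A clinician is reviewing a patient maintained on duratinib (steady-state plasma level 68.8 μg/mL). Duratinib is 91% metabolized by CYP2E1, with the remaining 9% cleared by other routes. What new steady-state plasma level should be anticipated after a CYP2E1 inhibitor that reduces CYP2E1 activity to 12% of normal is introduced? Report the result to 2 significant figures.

The CYP2E1 pathway (91% of clearance) drops to 0.12× activity: 0.91 × 0.12 = 0.1092.
The remaining 9% of clearance is unaffected.
Relative clearance = 0.1092 + 0.09 = 0.1992.
With dosing unchanged, steady-state plasma level scales as 1/CL: 68.8 / 0.1992 = 3.5 × 10² μg/mL.

3.5 × 10² μg/mL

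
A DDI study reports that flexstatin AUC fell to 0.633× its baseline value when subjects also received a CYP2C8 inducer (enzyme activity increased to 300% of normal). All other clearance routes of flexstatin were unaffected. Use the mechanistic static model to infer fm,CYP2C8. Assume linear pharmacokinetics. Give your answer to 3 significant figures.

0.290

Let x = fm,CYP2C8. Because AUC ∝ 1/CL, relative clearance rose to 1/0.633 = 1.58.
Only the CYP2C8 route changed, so 1.58 = x·3 + (1 − x), giving x = 0.290.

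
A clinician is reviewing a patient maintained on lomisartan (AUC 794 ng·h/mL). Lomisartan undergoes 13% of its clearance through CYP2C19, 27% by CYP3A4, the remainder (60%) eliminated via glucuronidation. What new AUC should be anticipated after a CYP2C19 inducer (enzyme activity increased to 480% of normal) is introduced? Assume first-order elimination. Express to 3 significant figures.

531 ng·h/mL

CYP2C19: 0.13 × 4.8 = 0.624
CYP3A4: 0.27 (unchanged)
Other: 0.6 (unchanged)
Relative clearance = 0.624 + 0.27 + 0.6 = 1.494.
AUC ∝ 1/CL, so new value = 794 / 1.494 = 531 ng·h/mL.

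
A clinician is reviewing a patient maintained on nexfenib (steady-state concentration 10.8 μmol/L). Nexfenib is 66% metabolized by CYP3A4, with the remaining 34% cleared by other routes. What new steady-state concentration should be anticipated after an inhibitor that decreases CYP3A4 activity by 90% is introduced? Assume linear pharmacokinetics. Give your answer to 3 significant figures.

The CYP3A4 pathway (66% of clearance) drops to 0.1× activity: 0.66 × 0.1 = 0.066.
Non-CYP routes (34%) are unchanged.
CL_new/CL_old = 0.066 + 0.34 = 0.406.
With dosing unchanged, steady-state concentration scales as 1/CL: 10.8 / 0.406 = 26.6 μmol/L.

26.6 μmol/L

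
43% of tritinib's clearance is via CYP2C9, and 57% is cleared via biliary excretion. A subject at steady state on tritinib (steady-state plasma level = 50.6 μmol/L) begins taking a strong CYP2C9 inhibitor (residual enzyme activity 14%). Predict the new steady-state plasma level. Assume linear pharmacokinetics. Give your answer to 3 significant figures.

80.3 μmol/L

The CYP2C9 pathway (43% of clearance) drops to 0.14× activity: 0.43 × 0.14 = 0.0602.
Non-CYP routes (57%) are unchanged.
CL_new/CL_old = 0.0602 + 0.57 = 0.6302.
New steady-state plasma level = baseline ÷ relative clearance = 50.6 / 0.6302 = 80.3 μmol/L.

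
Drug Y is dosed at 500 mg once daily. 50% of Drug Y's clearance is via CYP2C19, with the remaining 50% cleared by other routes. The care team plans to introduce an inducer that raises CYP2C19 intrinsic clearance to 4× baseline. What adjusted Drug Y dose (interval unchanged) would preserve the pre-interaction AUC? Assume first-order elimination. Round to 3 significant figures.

The CYP2C19 pathway (50% of clearance) is boosted to 4× activity: 0.5 × 4 = 2.
Non-CYP routes (50%) are unchanged.
New clearance relative to baseline: 2 + 0.5 = 2.5.
To maintain the same steady-state level, dose must scale with clearance: new dose = 500 × 2.5 = 1.25 × 10³ mg.

1.25 × 10³ mg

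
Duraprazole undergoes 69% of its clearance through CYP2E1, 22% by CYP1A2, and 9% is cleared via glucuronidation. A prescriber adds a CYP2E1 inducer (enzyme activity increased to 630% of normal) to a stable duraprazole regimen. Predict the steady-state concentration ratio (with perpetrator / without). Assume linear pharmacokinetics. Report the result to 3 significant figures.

0.215

The CYP2E1 pathway (69% of clearance) increases to 6.3× activity: 0.69 × 6.3 = 4.347.
CYP1A2 (22%) and the residual 9% are unaffected.
CL_new/CL_old = 4.347 + 0.22 + 0.09 = 4.657.
Steady-state concentration ratio = CL_old/CL_new = 1 / 4.657 = 0.215.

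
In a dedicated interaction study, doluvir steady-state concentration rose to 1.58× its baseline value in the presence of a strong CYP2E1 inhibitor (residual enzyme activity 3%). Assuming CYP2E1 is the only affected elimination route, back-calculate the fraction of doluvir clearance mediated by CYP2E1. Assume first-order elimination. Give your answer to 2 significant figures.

CL'/CL = 1 / 1.58 = 0.6329
0.03·fm + (1 − fm) = 0.6329
fm = (0.6329 − 1) / (0.03 − 1) = 0.38

0.38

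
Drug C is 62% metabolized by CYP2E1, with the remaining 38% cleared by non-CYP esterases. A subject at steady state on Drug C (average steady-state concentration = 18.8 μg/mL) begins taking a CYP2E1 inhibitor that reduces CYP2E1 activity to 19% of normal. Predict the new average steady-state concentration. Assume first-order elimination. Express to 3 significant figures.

37.8 μg/mL

CYP2E1: 0.62 × 0.19 = 0.1178
Other: 0.38 (unchanged)
Relative clearance = 0.1178 + 0.38 = 0.4978.
New average steady-state concentration = baseline ÷ relative clearance = 18.8 / 0.4978 = 37.8 μg/mL.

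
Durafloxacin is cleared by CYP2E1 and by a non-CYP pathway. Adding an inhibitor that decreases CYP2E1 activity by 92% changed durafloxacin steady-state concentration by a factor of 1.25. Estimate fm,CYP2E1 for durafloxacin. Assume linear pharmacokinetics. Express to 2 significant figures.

0.22

Let x = fm,CYP2E1. Because steady-state concentration ∝ 1/CL, relative clearance fell to 1/1.25 = 0.8.
Only the CYP2E1 route changed, so 0.8 = x·0.08 + (1 − x), giving x = 0.22.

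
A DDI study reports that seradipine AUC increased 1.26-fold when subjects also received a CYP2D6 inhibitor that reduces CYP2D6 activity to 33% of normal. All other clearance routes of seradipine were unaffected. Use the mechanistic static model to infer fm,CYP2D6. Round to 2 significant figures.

0.31

CL'/CL = 1 / 1.26 = 0.7937
0.33·fm + (1 − fm) = 0.7937
fm = (0.7937 − 1) / (0.33 − 1) = 0.31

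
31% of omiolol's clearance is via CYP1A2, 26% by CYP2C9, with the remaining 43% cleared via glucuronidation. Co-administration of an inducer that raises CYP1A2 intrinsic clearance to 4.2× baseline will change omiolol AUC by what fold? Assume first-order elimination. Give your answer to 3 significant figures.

The CYP1A2 pathway (31% of clearance) is boosted to 4.2× activity: 0.31 × 4.2 = 1.302.
CYP2C9 (26%) and the residual 43% are unaffected.
CL_new/CL_old = 1.302 + 0.26 + 0.43 = 1.992.
Since AUC ∝ 1/CL, the ratio is 1 / 1.992 = 0.502.

0.502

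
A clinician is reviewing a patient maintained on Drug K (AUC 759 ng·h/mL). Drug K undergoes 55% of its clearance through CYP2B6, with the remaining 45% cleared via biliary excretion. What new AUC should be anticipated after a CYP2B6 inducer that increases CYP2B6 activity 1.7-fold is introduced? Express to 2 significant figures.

5.5 × 10² ng·h/mL

The CYP2B6 pathway (55% of clearance) increases to 1.7× activity: 0.55 × 1.7 = 0.935.
Non-CYP routes (45%) are unchanged.
New clearance relative to baseline: 0.935 + 0.45 = 1.385.
New AUC = baseline ÷ relative clearance = 759 / 1.385 = 5.5 × 10² ng·h/mL.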